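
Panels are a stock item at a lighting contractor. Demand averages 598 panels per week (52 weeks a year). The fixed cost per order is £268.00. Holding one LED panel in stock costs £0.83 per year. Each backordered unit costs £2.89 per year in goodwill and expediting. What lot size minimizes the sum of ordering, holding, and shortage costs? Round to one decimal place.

Annual demand D = 598 × 52 = 31,096.
With planned backorders, Q* = √(2DS/H) · √((H+B)/B).
√(2DS/H) = √(2 × 31,096 × 268 / 0.83) = 4481.213.
√((H+B)/B) = √((0.83+2.89)/2.89) = 1.1345.
Q* ≈ 5084.148.

Q* ≈ 5,084.1 panels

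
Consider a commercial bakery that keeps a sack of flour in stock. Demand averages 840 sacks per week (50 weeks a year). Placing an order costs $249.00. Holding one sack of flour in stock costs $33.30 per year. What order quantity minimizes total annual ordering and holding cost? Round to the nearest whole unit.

Annual demand D = 840 × 50 = 42,000.
EOQ = √(2DS / H) = √(2 × 42,000 × 249 / 33.3).
= √(20,916,000 / 33.3) = √628,108.1081 ≈ 792.533.

Q* ≈ 793 sacks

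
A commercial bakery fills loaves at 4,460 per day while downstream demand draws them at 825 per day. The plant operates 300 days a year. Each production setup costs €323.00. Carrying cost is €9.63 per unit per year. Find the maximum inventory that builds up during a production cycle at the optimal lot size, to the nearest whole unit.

Annual demand D = 825 × 300 = 247,500.
Production build-up factor (1 − d/p) = 1 − 825/4,460 = 0.8150.
Q* = √(2DS / (H(1 − d/p))) = √(2 × 247,500 × 323 / (9.63 × 0.8150)).
= √(159,885,000 / 7.8487) ≈ 4513.422.
Maximum inventory = Q*(1 − d/p) = 4513.422 × 0.8150 ≈ 3678.540.

I_max ≈ 3,679 loaves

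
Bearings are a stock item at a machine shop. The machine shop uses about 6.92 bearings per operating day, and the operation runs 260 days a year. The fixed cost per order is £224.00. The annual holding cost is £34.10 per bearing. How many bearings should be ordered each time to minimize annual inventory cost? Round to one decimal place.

Annual demand D = 6.92 × 260 = 1,799.2.
EOQ = √(2DS / H) = √(2 × 1,799.2 × 224 / 34.1).
= √(806,041.6 / 34.1) = √23,637.5836 ≈ 153.745.

Q* ≈ 153.7 bearings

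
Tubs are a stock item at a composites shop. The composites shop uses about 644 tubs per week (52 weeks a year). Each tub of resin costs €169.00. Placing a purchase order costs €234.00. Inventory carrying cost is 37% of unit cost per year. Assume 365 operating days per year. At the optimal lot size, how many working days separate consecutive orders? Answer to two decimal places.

T ≈ 5.46 days

Annual demand D = 644 × 52 = 33,488.
Holding cost H = 0.37 × €169.00 = €62.5300 per unit per year.
EOQ = √(2DS/H) = √(2 × 33,488 × 234 / 62.53) ≈ 500.64.
Cycle time = Q*/D × 365 = 500.64 / 33,488 × 365 ≈ 5.457 days.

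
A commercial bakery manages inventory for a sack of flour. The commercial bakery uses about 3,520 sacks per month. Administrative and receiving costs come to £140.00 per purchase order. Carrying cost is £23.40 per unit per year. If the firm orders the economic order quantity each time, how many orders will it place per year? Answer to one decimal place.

N ≈ 59.4 orders per year

Annual demand D = 3,520 × 12 = 42,240.
Q* = √(2DS/H) = √(2 × 42,240 × 140 / 23.4) ≈ 710.94.
Orders per year = D / Q* = 42,240 / 710.94 ≈ 59.414.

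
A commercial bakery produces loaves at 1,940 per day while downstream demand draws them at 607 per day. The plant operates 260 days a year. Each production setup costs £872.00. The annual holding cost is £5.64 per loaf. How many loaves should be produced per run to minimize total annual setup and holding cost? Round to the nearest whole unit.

Q* ≈ 8,428 loaves

Annual demand D = 607 × 260 = 157,820.
Production build-up factor (1 − d/p) = 1 − 607/1,940 = 0.6871.
Q* = √(2DS / (H(1 − d/p))) = √(2 × 157,820 × 872 / (5.64 × 0.6871)).
= √(275,238,080 / 3.8753) ≈ 8427.534.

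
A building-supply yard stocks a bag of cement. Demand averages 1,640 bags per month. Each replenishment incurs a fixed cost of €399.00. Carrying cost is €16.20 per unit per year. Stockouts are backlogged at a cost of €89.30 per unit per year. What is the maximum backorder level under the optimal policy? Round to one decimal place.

Annual demand D = 1,640 × 12 = 19,680.
With planned backorders, Q* = √(2DS/H) · √((H+B)/B).
√(2DS/H) = √(2 × 19,680 × 399 / 16.2) = 984.592.
√((H+B)/B) = √((16.2+89.3)/89.3) = 1.0869.
Q* ≈ 1070.180.
S* = Q* · H/(H+B) = 1070.180 × 16.2/105.5 ≈ 164.331.

S* ≈ 164.3 bags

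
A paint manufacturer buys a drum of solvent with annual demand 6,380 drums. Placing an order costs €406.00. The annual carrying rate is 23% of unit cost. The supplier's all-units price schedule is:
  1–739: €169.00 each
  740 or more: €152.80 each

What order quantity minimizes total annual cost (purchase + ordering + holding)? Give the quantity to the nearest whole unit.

Q* ≈ 740 drums

Holding cost per unit per year at price C is H = 0.23·C.
For each price level, check whether its EOQ is feasible; otherwise the best quantity at that price is the breakpoint.
EOQ at €169.00 = 365.1 (feasible in tier 1): TC = 6,380×€169.00 + (6,380/365.1)×406 + (365.1/2)×0.23×€169.00 = €1,092,410.43.
EOQ at €152.80 = 383.9 < 740, so use break Q=740: TC = 6,380×€152.80 + (6,380/740.0)×406 + (740.0/2)×0.23×€152.80 = €991,367.66.
Lowest total cost is €991,367.66 at Q = 740.0.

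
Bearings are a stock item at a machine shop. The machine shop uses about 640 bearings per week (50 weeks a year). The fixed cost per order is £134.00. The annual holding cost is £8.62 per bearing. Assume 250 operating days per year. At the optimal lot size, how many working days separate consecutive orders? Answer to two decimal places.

Annual demand D = 640 × 50 = 32,000.
Q* = √(2DS/H) = √(2 × 32,000 × 134 / 8.62) ≈ 997.44.
Cycle time = Q*/D × 250 = 997.44 / 32,000 × 250 ≈ 7.793 days.

T ≈ 7.79 days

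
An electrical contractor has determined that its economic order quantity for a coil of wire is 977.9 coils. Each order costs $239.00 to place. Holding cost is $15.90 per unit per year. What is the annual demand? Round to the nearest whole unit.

Invert the EOQ relation Q*² = 2DS/H.
From Q* = √(2DS/H): D = Q*²H / (2S) = 977.9² × 15.9 / (2 × 239) = 31809.594.

D ≈ 31,810 coils per year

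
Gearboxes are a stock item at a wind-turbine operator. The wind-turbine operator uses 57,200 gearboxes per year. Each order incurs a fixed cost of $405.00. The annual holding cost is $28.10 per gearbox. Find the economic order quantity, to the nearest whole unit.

Q* ≈ 1,284 gearboxes

EOQ = √(2DS / H) = √(2 × 57,200 × 405 / 28.1).
= √(46,332,000 / 28.1) = √1,648,825.6228 ≈ 1284.066.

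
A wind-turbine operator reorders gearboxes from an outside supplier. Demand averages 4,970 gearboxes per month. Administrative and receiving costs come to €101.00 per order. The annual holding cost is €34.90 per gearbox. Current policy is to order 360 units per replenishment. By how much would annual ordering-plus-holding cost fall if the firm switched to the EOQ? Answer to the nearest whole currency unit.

Extra cost ≈ €2,509 per year

Annual demand D = 4,970 × 12 = 59,640.
EOQ = √(2DS/H) = √(2 × 59,640 × 101 / 34.9) ≈ 587.53.
Cost at Q* = (D/Q*)S + (Q*/2)H = √(2DSH) ≈ €20,504.88.
Cost at Q = 360: (59,640/360)×101 + (360/2)×34.9 = €16,732.33 + €6,282.00 = €23,014.33.
Excess = €23,014.33 − €20,504.88 = €2,509.45.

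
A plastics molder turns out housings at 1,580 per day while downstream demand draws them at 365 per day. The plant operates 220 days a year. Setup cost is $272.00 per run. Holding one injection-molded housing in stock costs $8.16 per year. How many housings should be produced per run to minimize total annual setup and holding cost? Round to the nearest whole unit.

Q* ≈ 2,638 housings

Annual demand D = 365 × 220 = 80,300.
Production build-up factor (1 − d/p) = 1 − 365/1,580 = 0.7690.
Q* = √(2DS / (H(1 − d/p))) = √(2 × 80,300 × 272 / (8.16 × 0.7690)).
= √(43,683,200 / 6.2749) ≈ 2638.472.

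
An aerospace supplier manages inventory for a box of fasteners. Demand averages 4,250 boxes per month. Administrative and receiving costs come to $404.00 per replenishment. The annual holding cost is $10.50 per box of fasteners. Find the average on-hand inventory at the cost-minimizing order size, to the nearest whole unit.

Average inventory ≈ 991 boxes

Annual demand D = 4,250 × 12 = 51,000.
The optimal lot size = √(2DS/H) = √(2 × 51,000 × 404 / 10.5) ≈ 1981.05.
Average inventory = Q*/2 ≈ 1981.05 / 2 = 990.527.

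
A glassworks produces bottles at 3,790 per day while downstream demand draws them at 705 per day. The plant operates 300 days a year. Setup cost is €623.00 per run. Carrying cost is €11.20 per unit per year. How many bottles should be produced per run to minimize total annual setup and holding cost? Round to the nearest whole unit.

Annual demand D = 705 × 300 = 211,500.
Production build-up factor (1 − d/p) = 1 − 705/3,790 = 0.8140.
Q* = √(2DS / (H(1 − d/p))) = √(2 × 211,500 × 623 / (11.2 × 0.8140)).
= √(263,529,000 / 9.1166) ≈ 5376.470.

Q* ≈ 5,376 bottles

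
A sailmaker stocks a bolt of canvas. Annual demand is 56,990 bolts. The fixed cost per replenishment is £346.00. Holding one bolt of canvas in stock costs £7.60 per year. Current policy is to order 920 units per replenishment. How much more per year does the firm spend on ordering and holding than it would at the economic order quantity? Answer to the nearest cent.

EOQ = √(2DS/H) = √(2 × 56,990 × 346 / 7.6) ≈ 2277.96.
Cost at Q* = (D/Q*)S + (Q*/2)H = √(2DSH) ≈ £17,312.48.
Cost at Q = 920: (56,990/920)×346 + (920/2)×7.6 = £21,433.20 + £3,496.00 = £24,929.20.
Excess = £24,929.20 − £17,312.48 = £7,616.72.

Extra cost ≈ £7,616.72 per year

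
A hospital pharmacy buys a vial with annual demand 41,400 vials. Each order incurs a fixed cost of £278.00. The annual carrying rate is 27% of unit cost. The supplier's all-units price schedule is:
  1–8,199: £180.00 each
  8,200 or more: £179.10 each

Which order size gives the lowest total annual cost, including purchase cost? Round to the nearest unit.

Holding cost per unit per year at price C is H = 0.27·C.
Candidates are each tier's EOQ (if it falls in that tier) and each price-break quantity.
EOQ at £180.00 = 688.2 (feasible in tier 1): TC = 41,400×£180.00 + (41,400/688.2)×278 + (688.2/2)×0.27×£180.00 = £7,485,446.89.
EOQ at £179.10 = 689.9 < 8200, so use break Q=8200: TC = 41,400×£179.10 + (41,400/8200.0)×278 + (8200.0/2)×0.27×£179.10 = £7,614,407.26.
Lowest total cost is £7,485,446.89 at Q = 688.2.

Q* ≈ 688 vials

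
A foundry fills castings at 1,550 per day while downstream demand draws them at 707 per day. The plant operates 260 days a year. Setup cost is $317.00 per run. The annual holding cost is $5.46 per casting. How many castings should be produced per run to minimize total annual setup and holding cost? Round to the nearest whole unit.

Annual demand D = 707 × 260 = 183,820.
Production build-up factor (1 − d/p) = 1 − 707/1,550 = 0.5439.
Q* = √(2DS / (H(1 − d/p))) = √(2 × 183,820 × 317 / (5.46 × 0.5439)).
= √(116,541,880 / 2.9695) ≈ 6264.649.

Q* ≈ 6,265 castings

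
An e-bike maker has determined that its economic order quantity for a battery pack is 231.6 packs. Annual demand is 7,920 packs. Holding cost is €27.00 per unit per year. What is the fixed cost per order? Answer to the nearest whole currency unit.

Squaring Q* = √(2DS/H) gives Q*² = 2DS/H.
From Q* = √(2DS/H): S = Q*²H / (2D) = 231.6² × 27 / (2 × 7,920) = 91.4294.

S ≈ €91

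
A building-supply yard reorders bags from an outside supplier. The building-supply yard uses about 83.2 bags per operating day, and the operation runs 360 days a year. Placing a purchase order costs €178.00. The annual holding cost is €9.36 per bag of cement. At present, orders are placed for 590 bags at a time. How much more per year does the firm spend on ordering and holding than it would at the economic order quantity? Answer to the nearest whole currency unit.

Extra cost ≈ €1,807 per year

Annual demand D = 83.2 × 360 = 29,952.
EOQ = √(2DS/H) = √(2 × 29,952 × 178 / 9.36) ≈ 1067.33.
Cost at Q* = (D/Q*)S + (Q*/2)H = √(2DSH) ≈ €9,990.24.
Cost at Q = 590: (29,952/590)×178 + (590/2)×9.36 = €9,036.37 + €2,761.20 = €11,797.57.
Excess = €11,797.57 − €9,990.24 = €1,807.33.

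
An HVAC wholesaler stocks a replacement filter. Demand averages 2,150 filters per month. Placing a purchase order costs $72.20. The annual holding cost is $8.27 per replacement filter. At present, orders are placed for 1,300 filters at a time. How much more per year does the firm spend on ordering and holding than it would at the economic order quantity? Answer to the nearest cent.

Annual demand D = 2,150 × 12 = 25,800.
EOQ = √(2DS/H) = √(2 × 25,800 × 72.2 / 8.27) ≈ 671.18.
Cost at Q* = (D/Q*)S + (Q*/2)H = √(2DSH) ≈ $5,550.68.
Cost at Q = 1,300: (25,800/1,300)×72.2 + (1,300/2)×8.27 = $1,432.89 + $5,375.50 = $6,808.39.
Excess = $6,808.39 − $5,550.68 = $1,257.71.

Extra cost ≈ $1,257.71 per year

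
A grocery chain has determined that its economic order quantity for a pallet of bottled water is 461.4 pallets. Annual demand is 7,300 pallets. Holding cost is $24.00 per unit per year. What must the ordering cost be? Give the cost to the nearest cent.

The basic EOQ model gives Q* = √(2DS/H); rearrange for the unknown.
From Q* = √(2DS/H): S = Q*²H / (2D) = 461.4² × 24 / (2 × 7,300) = 349.9561.

S ≈ $349.96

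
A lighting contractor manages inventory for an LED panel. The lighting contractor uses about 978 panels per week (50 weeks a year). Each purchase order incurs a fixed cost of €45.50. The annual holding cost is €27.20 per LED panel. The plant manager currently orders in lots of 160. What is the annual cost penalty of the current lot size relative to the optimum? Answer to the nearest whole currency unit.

Annual demand D = 978 × 50 = 48,900.
EOQ = √(2DS/H) = √(2 × 48,900 × 45.5 / 27.2) ≈ 404.47.
Cost at Q* = (D/Q*)S + (Q*/2)H = √(2DSH) ≈ €11,001.69.
Cost at Q = 160: (48,900/160)×45.5 + (160/2)×27.2 = €13,905.94 + €2,176.00 = €16,081.94.
Excess = €16,081.94 − €11,001.69 = €5,080.24.

Extra cost ≈ €5,080 per year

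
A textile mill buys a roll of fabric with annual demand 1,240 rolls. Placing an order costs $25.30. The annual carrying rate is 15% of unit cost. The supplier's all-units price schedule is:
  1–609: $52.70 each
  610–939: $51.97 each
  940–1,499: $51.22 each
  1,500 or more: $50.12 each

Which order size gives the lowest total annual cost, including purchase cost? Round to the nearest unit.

Q* ≈ 89 rolls

Holding cost per unit per year at price C is H = 0.15·C.
Candidates are each tier's EOQ (if it falls in that tier) and each price-break quantity.
EOQ at $52.70 = 89.1 (feasible in tier 1): TC = 1,240×$52.70 + (1,240/89.1)×25.3 + (89.1/2)×0.15×$52.70 = $66,052.27.
EOQ at $51.97 = 89.7 < 610, so use break Q=610: TC = 1,240×$51.97 + (1,240/610.0)×25.3 + (610.0/2)×0.15×$51.97 = $66,871.86.
EOQ at $51.22 = 90.4 < 940, so use break Q=940: TC = 1,240×$51.22 + (1,240/940.0)×25.3 + (940.0/2)×0.15×$51.22 = $67,157.18.
EOQ at $50.12 = 91.4 < 1500, so use break Q=1500: TC = 1,240×$50.12 + (1,240/1500.0)×25.3 + (1500.0/2)×0.15×$50.12 = $67,808.21.
Lowest total cost is $66,052.27 at Q = 89.1.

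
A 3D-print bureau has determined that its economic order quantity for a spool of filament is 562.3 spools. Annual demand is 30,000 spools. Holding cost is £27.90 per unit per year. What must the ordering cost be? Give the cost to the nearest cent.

The basic EOQ model gives Q* = √(2DS/H); rearrange for the unknown.
From Q* = √(2DS/H): S = Q*²H / (2D) = 562.3² × 27.9 / (2 × 30,000) = 147.0243.

S ≈ £147.02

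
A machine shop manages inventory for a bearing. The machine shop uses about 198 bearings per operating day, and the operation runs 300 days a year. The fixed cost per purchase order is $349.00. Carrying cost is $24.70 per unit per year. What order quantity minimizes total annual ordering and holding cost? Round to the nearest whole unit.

Annual demand D = 198 × 300 = 59,400.
EOQ = √(2DS / H) = √(2 × 59,400 × 349 / 24.7).
= √(41,461,200 / 24.7) = √1,678,591.0931 ≈ 1295.605.

Q* ≈ 1,296 bearings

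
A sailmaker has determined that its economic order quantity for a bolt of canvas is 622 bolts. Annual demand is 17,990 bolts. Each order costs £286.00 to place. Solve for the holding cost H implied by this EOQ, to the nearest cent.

The basic EOQ model gives Q* = √(2DS/H); rearrange for the unknown.
From Q* = √(2DS/H): H = 2DS / Q*² = 2 × 17,990 × 286 / 622² = 26.5978.

H ≈ £26.60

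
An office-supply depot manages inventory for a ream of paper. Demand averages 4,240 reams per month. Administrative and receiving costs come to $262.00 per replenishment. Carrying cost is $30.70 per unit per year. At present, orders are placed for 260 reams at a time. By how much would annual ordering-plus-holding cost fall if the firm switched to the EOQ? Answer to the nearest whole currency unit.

Extra cost ≈ $26,653 per year

Annual demand D = 4,240 × 12 = 50,880.
EOQ = √(2DS/H) = √(2 × 50,880 × 262 / 30.7) ≈ 931.90.
Cost at Q* = (D/Q*)S + (Q*/2)H = √(2DSH) ≈ $28,609.38.
Cost at Q = 260: (50,880/260)×262 + (260/2)×30.7 = $51,271.38 + $3,991.00 = $55,262.38.
Excess = $55,262.38 − $28,609.38 = $26,653.01.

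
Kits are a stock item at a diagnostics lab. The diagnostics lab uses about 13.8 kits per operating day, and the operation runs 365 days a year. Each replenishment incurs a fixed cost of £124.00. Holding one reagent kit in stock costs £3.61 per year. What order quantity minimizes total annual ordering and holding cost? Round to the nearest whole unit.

Annual demand D = 13.8 × 365 = 5,037.
EOQ = √(2DS / H) = √(2 × 5,037 × 124 / 3.61).
= √(1,249,176 / 3.61) = √346,032.133 ≈ 588.245.

Q* ≈ 588 kits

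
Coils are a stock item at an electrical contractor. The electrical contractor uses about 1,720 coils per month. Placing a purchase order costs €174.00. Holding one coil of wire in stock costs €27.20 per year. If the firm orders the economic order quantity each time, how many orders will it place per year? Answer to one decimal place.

N ≈ 40.2 orders per year

Annual demand D = 1,720 × 12 = 20,640.
Q* = √(2DS/H) = √(2 × 20,640 × 174 / 27.2) ≈ 513.88.
Orders per year = D / Q* = 20,640 / 513.88 ≈ 40.165.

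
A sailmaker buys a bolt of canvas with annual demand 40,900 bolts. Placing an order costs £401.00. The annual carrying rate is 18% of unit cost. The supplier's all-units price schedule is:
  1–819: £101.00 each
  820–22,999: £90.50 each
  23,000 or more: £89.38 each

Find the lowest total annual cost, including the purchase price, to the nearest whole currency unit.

TC* ≈ £3,724,566

Holding cost per unit per year at price C is H = 0.18·C.
Candidates are each tier's EOQ (if it falls in that tier) and each price-break quantity.
Tier 1 (£101.00): EOQ = 1343.2 exceeds tier's upper bound 819, so this tier is dominated.
EOQ at £90.50 = 1419.0 (feasible in tier 2): TC = 40,900×£90.50 + (40,900/1419.0)×401 + (1419.0/2)×0.18×£90.50 = £3,724,565.82.
EOQ at £89.38 = 1427.9 < 23000, so use break Q=23000: TC = 40,900×£89.38 + (40,900/23000.0)×401 + (23000.0/2)×0.18×£89.38 = £3,841,371.68.
Lowest total cost among the candidates is at Q = 1419.0.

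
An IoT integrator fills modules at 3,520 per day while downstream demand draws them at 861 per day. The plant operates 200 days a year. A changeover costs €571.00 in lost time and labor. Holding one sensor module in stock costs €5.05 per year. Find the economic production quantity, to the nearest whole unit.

Q* ≈ 7,180 modules

Annual demand D = 861 × 200 = 172,200.
Production build-up factor (1 − d/p) = 1 − 861/3,520 = 0.7554.
Q* = √(2DS / (H(1 − d/p))) = √(2 × 172,200 × 571 / (5.05 × 0.7554)).
= √(196,652,400 / 3.8148) ≈ 7179.862.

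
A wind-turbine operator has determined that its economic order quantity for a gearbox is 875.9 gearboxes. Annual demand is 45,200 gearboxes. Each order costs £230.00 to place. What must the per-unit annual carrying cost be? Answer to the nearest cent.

H ≈ £27.10

Invert the EOQ relation Q*² = 2DS/H.
From Q* = √(2DS/H): H = 2DS / Q*² = 2 × 45,200 × 230 / 875.9² = 27.1011.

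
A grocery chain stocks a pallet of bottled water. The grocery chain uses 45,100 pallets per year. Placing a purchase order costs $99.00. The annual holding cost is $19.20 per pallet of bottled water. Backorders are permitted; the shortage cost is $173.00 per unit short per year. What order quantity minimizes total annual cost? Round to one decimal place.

Q* ≈ 718.8 pallets

With planned backorders, Q* = √(2DS/H) · √((H+B)/B).
√(2DS/H) = √(2 × 45,100 × 99 / 19.2) = 681.978.
√((H+B)/B) = √((19.2+173)/173) = 1.0540.
Q* ≈ 718.826.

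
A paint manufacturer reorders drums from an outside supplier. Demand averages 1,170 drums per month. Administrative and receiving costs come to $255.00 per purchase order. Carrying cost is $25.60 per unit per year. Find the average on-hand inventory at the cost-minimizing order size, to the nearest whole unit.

Average inventory ≈ 264 drums

Annual demand D = 1,170 × 12 = 14,040.
Q* = √(2DS/H) = √(2 × 14,040 × 255 / 25.6) ≈ 528.87.
Average inventory = Q*/2 ≈ 528.87 / 2 = 264.435.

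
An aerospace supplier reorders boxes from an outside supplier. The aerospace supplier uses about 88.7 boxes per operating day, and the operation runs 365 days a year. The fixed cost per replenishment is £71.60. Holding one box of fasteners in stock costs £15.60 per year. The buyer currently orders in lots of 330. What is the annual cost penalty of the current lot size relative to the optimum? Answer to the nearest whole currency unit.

Annual demand D = 88.7 × 365 = 32,375.5.
EOQ = √(2DS/H) = √(2 × 32,375.5 × 71.6 / 15.6) ≈ 545.15.
Cost at Q* = (D/Q*)S + (Q*/2)H = √(2DSH) ≈ £8,504.37.
Cost at Q = 330: (32,375.5/330)×71.6 + (330/2)×15.6 = £7,024.50 + £2,574.00 = £9,598.50.
Excess = £9,598.50 − £8,504.37 = £1,094.13.

Extra cost ≈ £1,094 per year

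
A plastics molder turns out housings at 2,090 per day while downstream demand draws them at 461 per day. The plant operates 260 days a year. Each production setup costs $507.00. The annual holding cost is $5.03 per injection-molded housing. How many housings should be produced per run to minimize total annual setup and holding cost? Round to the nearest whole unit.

Q* ≈ 5,568 housings

Annual demand D = 461 × 260 = 119,860.
Production build-up factor (1 − d/p) = 1 − 461/2,090 = 0.7794.
Q* = √(2DS / (H(1 − d/p))) = √(2 × 119,860 × 507 / (5.03 × 0.7794)).
= √(121,538,040 / 3.9205) ≈ 5567.814.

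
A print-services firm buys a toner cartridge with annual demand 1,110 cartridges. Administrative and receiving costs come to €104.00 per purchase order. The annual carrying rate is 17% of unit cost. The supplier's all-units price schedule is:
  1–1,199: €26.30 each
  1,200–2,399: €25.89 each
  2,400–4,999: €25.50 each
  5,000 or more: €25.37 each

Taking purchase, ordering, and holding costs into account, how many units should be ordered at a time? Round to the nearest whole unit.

Holding cost per unit per year at price C is H = 0.17·C.
Candidates are each tier's EOQ (if it falls in that tier) and each price-break quantity.
EOQ at €26.30 = 227.2 (feasible in tier 1): TC = 1,110×€26.30 + (1,110/227.2)×104 + (227.2/2)×0.17×€26.30 = €30,209.00.
EOQ at €25.89 = 229.0 < 1200, so use break Q=1200: TC = 1,110×€25.89 + (1,110/1200.0)×104 + (1200.0/2)×0.17×€25.89 = €31,474.88.
EOQ at €25.50 = 230.8 < 2400, so use break Q=2400: TC = 1,110×€25.50 + (1,110/2400.0)×104 + (2400.0/2)×0.17×€25.50 = €33,555.10.
EOQ at €25.37 = 231.4 < 5000, so use break Q=5000: TC = 1,110×€25.37 + (1,110/5000.0)×104 + (5000.0/2)×0.17×€25.37 = €38,966.04.
Lowest total cost is €30,209.00 at Q = 227.2.

Q* ≈ 227 cartridges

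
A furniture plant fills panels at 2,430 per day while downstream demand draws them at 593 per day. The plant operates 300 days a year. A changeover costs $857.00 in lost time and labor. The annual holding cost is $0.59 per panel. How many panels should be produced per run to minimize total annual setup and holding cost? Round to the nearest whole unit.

Q* ≈ 26,147 panels

Annual demand D = 593 × 300 = 177,900.
Production build-up factor (1 − d/p) = 1 − 593/2,430 = 0.7560.
Q* = √(2DS / (H(1 − d/p))) = √(2 × 177,900 × 857 / (0.59 × 0.7560)).
= √(304,920,600 / 0.446) ≈ 26146.643.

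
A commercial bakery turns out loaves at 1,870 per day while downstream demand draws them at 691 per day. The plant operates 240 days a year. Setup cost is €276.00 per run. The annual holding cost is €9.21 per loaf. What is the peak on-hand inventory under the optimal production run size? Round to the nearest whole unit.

I_max ≈ 2,503 loaves

Annual demand D = 691 × 240 = 165,840.
Production build-up factor (1 − d/p) = 1 − 691/1,870 = 0.6305.
Q* = √(2DS / (H(1 − d/p))) = √(2 × 165,840 × 276 / (9.21 × 0.6305)).
= √(91,543,680 / 5.8067) ≈ 3970.528.
Maximum inventory = Q*(1 − d/p) = 3970.528 × 0.6305 ≈ 2503.344.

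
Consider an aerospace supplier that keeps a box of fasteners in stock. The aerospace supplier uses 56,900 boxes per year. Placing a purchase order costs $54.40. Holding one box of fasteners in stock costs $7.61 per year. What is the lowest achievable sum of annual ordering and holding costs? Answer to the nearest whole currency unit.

Q* = √(2DS/H) = √(2 × 56,900 × 54.4 / 7.61) ≈ 901.94.
At the optimum the two cost components are equal, so total cost = 2·(Q*/2)H = Q*·H.
Minimum total = √(2DSH) = √(2 × 56,900 × 54.4 × 7.61) ≈ 6863.773.

TC* ≈ $6,864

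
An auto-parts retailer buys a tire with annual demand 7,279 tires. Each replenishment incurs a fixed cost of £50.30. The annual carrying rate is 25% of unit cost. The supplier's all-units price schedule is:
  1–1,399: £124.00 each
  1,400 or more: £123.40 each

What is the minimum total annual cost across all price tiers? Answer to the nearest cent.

TC* ≈ £907,360.48

Holding cost per unit per year at price C is H = 0.25·C.
Evaluate total cost at each tier's feasible EOQ or, if the EOQ is below the tier, at the tier's minimum quantity.
EOQ at £124.00 = 153.7 (feasible in tier 1): TC = 7,279×£124.00 + (7,279/153.7)×50.3 + (153.7/2)×0.25×£124.00 = £907,360.48.
EOQ at £123.40 = 154.1 < 1400, so use break Q=1400: TC = 7,279×£123.40 + (7,279/1400.0)×50.3 + (1400.0/2)×0.25×£123.40 = £920,085.12.
Lowest total cost among the candidates is at Q = 153.7.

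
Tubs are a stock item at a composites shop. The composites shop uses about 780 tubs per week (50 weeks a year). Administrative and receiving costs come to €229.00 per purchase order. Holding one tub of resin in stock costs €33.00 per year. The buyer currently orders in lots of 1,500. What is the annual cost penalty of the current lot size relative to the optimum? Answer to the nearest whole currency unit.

Annual demand D = 780 × 50 = 39,000.
EOQ = √(2DS/H) = √(2 × 39,000 × 229 / 33) ≈ 735.71.
Cost at Q* = (D/Q*)S + (Q*/2)H = √(2DSH) ≈ €24,278.51.
Cost at Q = 1,500: (39,000/1,500)×229 + (1,500/2)×33 = €5,954.00 + €24,750.00 = €30,704.00.
Excess = €30,704.00 − €24,278.51 = €6,425.49.

Extra cost ≈ €6,425 per year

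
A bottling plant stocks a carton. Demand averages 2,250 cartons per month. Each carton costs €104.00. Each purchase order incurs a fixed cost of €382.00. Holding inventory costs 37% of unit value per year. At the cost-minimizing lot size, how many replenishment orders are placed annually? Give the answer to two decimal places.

Annual demand D = 2,250 × 12 = 27,000.
Holding cost H = 0.37 × €104.00 = €38.4800 per unit per year.
The optimal lot size = √(2DS/H) = √(2 × 27,000 × 382 / 38.48) ≈ 732.17.
Orders per year = D / Q* = 27,000 / 732.17 ≈ 36.877.

N ≈ 36.88 orders per year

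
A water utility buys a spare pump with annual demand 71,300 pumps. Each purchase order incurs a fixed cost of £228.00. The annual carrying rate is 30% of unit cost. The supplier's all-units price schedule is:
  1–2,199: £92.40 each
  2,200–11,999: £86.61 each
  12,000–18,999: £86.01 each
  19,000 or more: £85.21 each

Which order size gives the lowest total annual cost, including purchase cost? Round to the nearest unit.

Holding cost per unit per year at price C is H = 0.30·C.
For each price level, check whether its EOQ is feasible; otherwise the best quantity at that price is the breakpoint.
EOQ at £92.40 = 1083.0 (feasible in tier 1): TC = 71,300×£92.40 + (71,300/1083.0)×228 + (1083.0/2)×0.30×£92.40 = £6,618,140.91.
EOQ at £86.61 = 1118.6 < 2200, so use break Q=2200: TC = 71,300×£86.61 + (71,300/2200.0)×228 + (2200.0/2)×0.30×£86.61 = £6,211,263.57.
EOQ at £86.01 = 1122.5 < 12000, so use break Q=12000: TC = 71,300×£86.01 + (71,300/12000.0)×228 + (12000.0/2)×0.30×£86.01 = £6,288,685.70.
EOQ at £85.21 = 1127.8 < 19000, so use break Q=19000: TC = 71,300×£85.21 + (71,300/19000.0)×228 + (19000.0/2)×0.30×£85.21 = £6,319,177.10.
Lowest total cost is £6,211,263.57 at Q = 2200.0.

Q* ≈ 2,200 pumps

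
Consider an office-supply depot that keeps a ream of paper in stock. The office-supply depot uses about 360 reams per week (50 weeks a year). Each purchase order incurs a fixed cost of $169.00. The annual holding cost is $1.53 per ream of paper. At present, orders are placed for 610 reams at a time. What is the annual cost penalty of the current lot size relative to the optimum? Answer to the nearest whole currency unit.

Annual demand D = 360 × 50 = 18,000.
EOQ = √(2DS/H) = √(2 × 18,000 × 169 / 1.53) ≈ 1994.11.
Cost at Q* = (D/Q*)S + (Q*/2)H = √(2DSH) ≈ $3,050.99.
Cost at Q = 610: (18,000/610)×169 + (610/2)×1.53 = $4,986.89 + $466.65 = $5,453.54.
Excess = $5,453.54 − $3,050.99 = $2,402.55.

Extra cost ≈ $2,403 per year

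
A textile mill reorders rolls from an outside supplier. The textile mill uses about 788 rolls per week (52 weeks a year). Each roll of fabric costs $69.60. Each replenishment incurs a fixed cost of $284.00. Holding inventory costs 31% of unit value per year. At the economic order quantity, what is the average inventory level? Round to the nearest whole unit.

Average inventory ≈ 519 rolls

Annual demand D = 788 × 52 = 40,976.
Holding cost H = 0.31 × $69.60 = $21.5760 per unit per year.
Q* = √(2DS/H) = √(2 × 40,976 × 284 / 21.576) ≈ 1038.61.
Average inventory = Q*/2 ≈ 1038.61 / 2 = 519.306.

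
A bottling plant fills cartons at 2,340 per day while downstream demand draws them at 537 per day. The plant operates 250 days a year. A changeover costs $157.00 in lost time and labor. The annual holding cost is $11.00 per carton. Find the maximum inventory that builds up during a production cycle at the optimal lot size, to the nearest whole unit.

Annual demand D = 537 × 250 = 134,250.
Production build-up factor (1 − d/p) = 1 − 537/2,340 = 0.7705.
Q* = √(2DS / (H(1 − d/p))) = √(2 × 134,250 × 157 / (11 × 0.7705)).
= √(42,154,500 / 8.4756) ≈ 2230.158.
Maximum inventory = Q*(1 − d/p) = 2230.158 × 0.7705 ≈ 1718.366.

I_max ≈ 1,718 cartons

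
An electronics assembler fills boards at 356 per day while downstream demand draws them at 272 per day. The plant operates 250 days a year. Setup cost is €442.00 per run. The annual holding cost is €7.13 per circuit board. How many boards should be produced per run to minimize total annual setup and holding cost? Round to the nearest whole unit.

Annual demand D = 272 × 250 = 68,000.
Production build-up factor (1 − d/p) = 1 − 272/356 = 0.2360.
Q* = √(2DS / (H(1 − d/p))) = √(2 × 68,000 × 442 / (7.13 × 0.2360)).
= √(60,112,000 / 1.6824) ≈ 5977.522.

Q* ≈ 5,978 boards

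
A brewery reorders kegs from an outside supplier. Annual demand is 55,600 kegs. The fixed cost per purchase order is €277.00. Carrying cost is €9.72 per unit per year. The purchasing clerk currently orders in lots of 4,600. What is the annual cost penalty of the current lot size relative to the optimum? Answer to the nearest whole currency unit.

Extra cost ≈ €8,401 per year

EOQ = √(2DS/H) = √(2 × 55,600 × 277 / 9.72) ≈ 1780.16.
Cost at Q* = (D/Q*)S + (Q*/2)H = √(2DSH) ≈ €17,303.16.
Cost at Q = 4,600: (55,600/4,600)×277 + (4,600/2)×9.72 = €3,348.09 + €22,356.00 = €25,704.09.
Excess = €25,704.09 − €17,303.16 = €8,400.93.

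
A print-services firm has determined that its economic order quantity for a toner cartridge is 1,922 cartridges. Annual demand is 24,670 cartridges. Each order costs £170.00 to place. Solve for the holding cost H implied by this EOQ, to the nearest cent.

Invert the EOQ relation Q*² = 2DS/H.
From Q* = √(2DS/H): H = 2DS / Q*² = 2 × 24,670 × 170 / 1,922² = 2.2706.

H ≈ £2.27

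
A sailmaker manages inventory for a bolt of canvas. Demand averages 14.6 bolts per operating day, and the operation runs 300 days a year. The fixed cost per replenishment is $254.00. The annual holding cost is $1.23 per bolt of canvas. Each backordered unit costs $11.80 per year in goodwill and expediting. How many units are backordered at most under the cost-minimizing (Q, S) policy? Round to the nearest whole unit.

Annual demand D = 14.6 × 300 = 4,380.
With planned backorders, Q* = √(2DS/H) · √((H+B)/B).
√(2DS/H) = √(2 × 4,380 × 254 / 1.23) = 1344.982.
√((H+B)/B) = √((1.23+11.8)/11.8) = 1.0508.
Q* ≈ 1413.343.
S* = Q* · H/(H+B) = 1413.343 × 1.23/13.03 ≈ 133.416.

S* ≈ 133 bolts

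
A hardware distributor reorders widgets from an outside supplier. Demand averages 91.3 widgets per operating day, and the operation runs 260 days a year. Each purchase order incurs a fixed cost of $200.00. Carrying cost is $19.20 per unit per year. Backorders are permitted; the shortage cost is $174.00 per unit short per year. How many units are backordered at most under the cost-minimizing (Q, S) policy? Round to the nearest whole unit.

Annual demand D = 91.3 × 260 = 23,738.
With planned backorders, Q* = √(2DS/H) · √((H+B)/B).
√(2DS/H) = √(2 × 23,738 × 200 / 19.2) = 703.237.
√((H+B)/B) = √((19.2+174)/174) = 1.0537.
Q* ≈ 741.021.
S* = Q* · H/(H+B) = 741.021 × 19.2/193.2 ≈ 73.642.

S* ≈ 74 widgets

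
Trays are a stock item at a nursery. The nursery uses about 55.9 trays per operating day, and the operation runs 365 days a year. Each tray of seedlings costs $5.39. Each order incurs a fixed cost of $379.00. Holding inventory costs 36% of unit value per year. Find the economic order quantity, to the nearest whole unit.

Annual demand D = 55.9 × 365 = 20,403.5.
Holding cost H = 0.36 × $5.39 = $1.9404 per unit per year.
EOQ = √(2DS / H) = √(2 × 20,403.5 × 379 / 1.9404).
= √(15,465,853 / 1.9404) = √7,970,445.7844 ≈ 2823.198.

Q* ≈ 2,823 trays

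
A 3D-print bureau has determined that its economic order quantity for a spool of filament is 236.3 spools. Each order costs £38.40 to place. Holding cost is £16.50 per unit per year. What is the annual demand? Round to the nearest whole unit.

D ≈ 11,996 spools per year

The basic EOQ model gives Q* = √(2DS/H); rearrange for the unknown.
From Q* = √(2DS/H): D = Q*²H / (2S) = 236.3² × 16.5 / (2 × 38.4) = 11996.379.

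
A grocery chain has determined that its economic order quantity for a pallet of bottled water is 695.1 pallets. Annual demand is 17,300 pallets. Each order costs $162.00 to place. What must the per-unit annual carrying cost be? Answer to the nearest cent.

Squaring Q* = √(2DS/H) gives Q*² = 2DS/H.
From Q* = √(2DS/H): H = 2DS / Q*² = 2 × 17,300 × 162 / 695.1² = 11.6010.

H ≈ $11.60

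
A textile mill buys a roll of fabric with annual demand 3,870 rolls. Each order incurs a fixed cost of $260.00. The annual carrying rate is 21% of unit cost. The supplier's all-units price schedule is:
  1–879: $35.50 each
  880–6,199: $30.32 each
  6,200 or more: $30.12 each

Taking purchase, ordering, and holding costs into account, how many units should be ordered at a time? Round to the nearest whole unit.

Q* ≈ 880 rolls

Holding cost per unit per year at price C is H = 0.21·C.
For each price level, check whether its EOQ is feasible; otherwise the best quantity at that price is the breakpoint.
EOQ at $35.50 = 519.6 (feasible in tier 1): TC = 3,870×$35.50 + (3,870/519.6)×260 + (519.6/2)×0.21×$35.50 = $141,258.30.
EOQ at $30.32 = 562.2 < 880, so use break Q=880: TC = 3,870×$30.32 + (3,870/880.0)×260 + (880.0/2)×0.21×$30.32 = $121,283.38.
EOQ at $30.12 = 564.1 < 6200, so use break Q=6200: TC = 3,870×$30.12 + (3,870/6200.0)×260 + (6200.0/2)×0.21×$30.12 = $136,334.81.
Lowest total cost is $121,283.38 at Q = 880.0.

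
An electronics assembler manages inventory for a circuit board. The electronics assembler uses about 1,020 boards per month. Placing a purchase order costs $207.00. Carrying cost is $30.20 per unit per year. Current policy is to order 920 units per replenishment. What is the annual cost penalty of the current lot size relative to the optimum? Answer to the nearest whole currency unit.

Extra cost ≈ $4,275 per year

Annual demand D = 1,020 × 12 = 12,240.
EOQ = √(2DS/H) = √(2 × 12,240 × 207 / 30.2) ≈ 409.63.
Cost at Q* = (D/Q*)S + (Q*/2)H = √(2DSH) ≈ $12,370.70.
Cost at Q = 920: (12,240/920)×207 + (920/2)×30.2 = $2,754.00 + $13,892.00 = $16,646.00.
Excess = $16,646.00 − $12,370.70 = $4,275.30.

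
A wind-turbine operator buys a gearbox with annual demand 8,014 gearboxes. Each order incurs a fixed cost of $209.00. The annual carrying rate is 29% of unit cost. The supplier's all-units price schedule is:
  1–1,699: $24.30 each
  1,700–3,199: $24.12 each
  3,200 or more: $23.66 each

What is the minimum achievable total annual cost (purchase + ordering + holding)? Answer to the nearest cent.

Holding cost per unit per year at price C is H = 0.29·C.
Evaluate total cost at each tier's feasible EOQ or, if the EOQ is below the tier, at the tier's minimum quantity.
EOQ at $24.30 = 689.5 (feasible in tier 1): TC = 8,014×$24.30 + (8,014/689.5)×209 + (689.5/2)×0.29×$24.30 = $199,598.84.
EOQ at $24.12 = 692.0 < 1700, so use break Q=1700: TC = 8,014×$24.12 + (8,014/1700.0)×209 + (1700.0/2)×0.29×$24.12 = $200,228.51.
EOQ at $23.66 = 698.7 < 3200, so use break Q=3200: TC = 8,014×$23.66 + (8,014/3200.0)×209 + (3200.0/2)×0.29×$23.66 = $201,112.89.
Lowest total cost among the candidates is at Q = 689.5.

TC* ≈ $199,598.84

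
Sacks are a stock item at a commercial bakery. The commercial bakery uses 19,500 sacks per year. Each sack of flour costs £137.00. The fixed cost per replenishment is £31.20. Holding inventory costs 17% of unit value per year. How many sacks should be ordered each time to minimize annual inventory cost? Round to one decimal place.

Q* ≈ 228.6 sacks

Holding cost H = 0.17 × £137.00 = £23.2900 per unit per year.
EOQ = √(2DS / H) = √(2 × 19,500 × 31.2 / 23.29).
= √(1,216,800 / 23.29) = √52,245.599 ≈ 228.573.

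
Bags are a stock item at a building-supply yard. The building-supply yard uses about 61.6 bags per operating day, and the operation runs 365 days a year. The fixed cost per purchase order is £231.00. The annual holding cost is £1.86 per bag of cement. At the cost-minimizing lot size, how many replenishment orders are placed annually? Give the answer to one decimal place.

N ≈ 9.5 orders per year

Annual demand D = 61.6 × 365 = 22,484.
Q* = √(2DS/H) = √(2 × 22,484 × 231 / 1.86) ≈ 2363.20.
Orders per year = D / Q* = 22,484 / 2363.20 ≈ 9.514.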